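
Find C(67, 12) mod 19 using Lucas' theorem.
0

Using Lucas' theorem:
Write n=67 and k=12 in base 19:
n in base 19: [3, 10]
k in base 19: [0, 12]
C(67,12) mod 19 = ∏ C(n_i, k_i) mod 19
Digit binomials (mod 19): C(3,0) = 1; C(10,12) = 0 (k_i > n_i)
Product: 1 × 0 = 0 ≡ 0 (mod 19)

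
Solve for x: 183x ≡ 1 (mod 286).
261

gcd(183, 286) = 1, so the inverse exists.
Extended Euclidean algorithm on (286, 183):
286 = 1 × 183 + 103  ⟹  103 = (1)·286 + (-1)·183
183 = 1 × 103 + 80  ⟹  80 = (-1)·286 + (2)·183
103 = 1 × 80 + 23  ⟹  23 = (2)·286 + (-3)·183
80 = 3 × 23 + 11  ⟹  11 = (-7)·286 + (11)·183
23 = 2 × 11 + 1  ⟹  1 = (16)·286 + (-25)·183
So (-25)·183 ≡ 1 (mod 286), i.e. 183^(-1) ≡ -25 ≡ 261 (mod 286).
Check: 183 × 261 = 47763 ≡ 1 (mod 286)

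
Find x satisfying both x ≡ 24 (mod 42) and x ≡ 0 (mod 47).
1410

Using Chinese Remainder Theorem:
M = 42 × 47 = 1974
M1 = 47, M2 = 42
y1 = 47^(-1) mod 42 = 17
y2 = 42^(-1) mod 47 = 28
x = (24×47×17 + 0×42×28) mod 1974 = 1410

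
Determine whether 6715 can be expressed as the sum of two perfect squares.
Not possible

Factorization: 6715 = 5 × 17 × 79
By Fermat: n is sum of two squares iff every prime p ≡ 3 (mod 4) appears to even power.
Prime(s) ≡ 3 (mod 4) with odd exponent: [(79, 1)]
Therefore 6715 cannot be expressed as a² + b².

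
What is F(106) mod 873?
658

Matrix identity: Q^n = [[F_(n+1), F_n], [F_n, F_(n-1)]] with Q = [[1,1],[1,0]].
n = 106 = 1101010₂. Square-and-multiply, entries mod 873:
Q^1 = [[1,1],[1,0]]
Q^3 = (Q^1)²·Q = [[3,2],[2,1]]
Q^6 = (Q^3)² = [[13,8],[8,5]]
Q^13 = (Q^6)²·Q = [[377,233],[233,144]]
Q^26 = (Q^13)² = [[866,46],[46,820]]
Q^53 = (Q^26)²·Q = [[278,419],[419,732]]
Q^106 = (Q^53)² = [[548,658],[658,763]]
F_106 mod 873 = Q^106[0][1] = 658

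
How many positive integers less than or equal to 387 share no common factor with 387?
252

387 = 3^2 × 43
φ(n) = n × ∏(1 - 1/p) for each prime p dividing n
φ(387) = 387 × (1 - 1/3) × (1 - 1/43) = 252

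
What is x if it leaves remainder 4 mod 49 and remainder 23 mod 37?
837

Using Chinese Remainder Theorem:
M = 49 × 37 = 1813
M1 = 37, M2 = 49
y1 = 37^(-1) mod 49 = 4
y2 = 49^(-1) mod 37 = 34
x = (4×37×4 + 23×49×34) mod 1813 = 837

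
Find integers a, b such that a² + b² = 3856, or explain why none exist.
16² + 60² (a=16, b=60)

Factorization: 3856 = 2^4 × 241
By Fermat: n is sum of two squares iff every prime p ≡ 3 (mod 4) appears to even power.
All primes ≡ 3 (mod 4) appear to even power.
Search a = 0, 1, 2, … for 3856 - a² a perfect square: first hit at a = 16: 3856 - 256 = 3600 = 60².
3856 = 16² + 60² = 256 + 3600 ✓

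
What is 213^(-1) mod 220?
157

gcd(213, 220) = 1, so the inverse exists.
Extended Euclidean algorithm on (220, 213):
220 = 1 × 213 + 7  ⟹  7 = (1)·220 + (-1)·213
213 = 30 × 7 + 3  ⟹  3 = (-30)·220 + (31)·213
7 = 2 × 3 + 1  ⟹  1 = (61)·220 + (-63)·213
So (-63)·213 ≡ 1 (mod 220), i.e. 213^(-1) ≡ -63 ≡ 157 (mod 220).
Check: 213 × 157 = 33441 ≡ 1 (mod 220)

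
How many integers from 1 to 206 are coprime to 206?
102

206 = 2 × 103
φ(n) = n × ∏(1 - 1/p) for each prime p dividing n
φ(206) = 206 × (1 - 1/2) × (1 - 1/103) = 102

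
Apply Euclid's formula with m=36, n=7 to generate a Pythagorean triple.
(1247, 504, 1345)

Euclid's formula: a = m² - n², b = 2mn, c = m² + n²
m = 36, n = 7
a = 36² - 7² = 1296 - 49 = 1247
b = 2 × 36 × 7 = 504
c = 36² + 7² = 1296 + 49 = 1345
Verification: 1247² + 504² = 1555009 + 254016 = 1809025 = 1345² ✓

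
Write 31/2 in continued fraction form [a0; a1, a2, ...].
[15; 2]

Euclidean algorithm steps:
31 = 15 × 2 + 1
2 = 2 × 1 + 0
Continued fraction: [15; 2]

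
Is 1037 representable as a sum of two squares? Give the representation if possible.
14² + 29² (a=14, b=29)

Factorization: 1037 = 17 × 61
By Fermat: n is sum of two squares iff every prime p ≡ 3 (mod 4) appears to even power.
All primes ≡ 3 (mod 4) appear to even power.
Search a = 0, 1, 2, … for 1037 - a² a perfect square: first hit at a = 14: 1037 - 196 = 841 = 29².
1037 = 14² + 29² = 196 + 841 ✓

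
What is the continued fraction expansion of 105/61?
[1; 1, 2, 1, 1, 2, 3]

Euclidean algorithm steps:
105 = 1 × 61 + 44
61 = 1 × 44 + 17
44 = 2 × 17 + 10
17 = 1 × 10 + 7
10 = 1 × 7 + 3
7 = 2 × 3 + 1
3 = 3 × 1 + 0
Continued fraction: [1; 1, 2, 1, 1, 2, 3]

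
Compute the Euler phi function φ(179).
178

179 = 179
φ(n) = n × ∏(1 - 1/p) for each prime p dividing n
φ(179) = 179 × (1 - 1/179) = 178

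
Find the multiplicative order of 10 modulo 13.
6

13 is prime, so ord(10) divides φ(13) = 12.
Divisors of 12: 1, 2, 3, 4, 6, 12.
Repeated squaring: 10^1 ≡ 10, 10^2 ≡ 9, 10^4 ≡ 3, 10^8 ≡ 9 (mod 13).
Test 10^d mod 13 for each divisor d in increasing order:
10^1 ≡ 10
10^2 ≡ 9
10^3 = 10^2·10^1 ≡ 12
10^4 ≡ 3
10^6 = 10^4·10^2 ≡ 1  ← first divisor giving 1
The order is 6.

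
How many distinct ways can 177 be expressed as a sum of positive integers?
522115831195

p(n) counts ways to write n as a sum of positive integers (order ignored).
Euler's pentagonal recurrence: p(k) = p(k-1) + p(k-2) - p(k-5) - p(k-7) + p(k-12) + p(k-15) - ... (offsets j(3j∓1)/2, signs ++--, p(0)=1, p(<0)=0).
DP table for k = 0..176: p(0)=1, p(1)=1, p(2)=2, p(3)=3, p(4)=5, p(5)=7, p(6)=11, p(7)=15, p(8)=22, p(9)=30, p(10)=42, p(11)=56, p(12)=77, p(13)=101, p(14)=135, p(15)=176, p(16)=231, p(17)=297, p(18)=385, p(19)=490, p(20)=627, p(21)=792, p(22)=1002, p(23)=1255, p(24)=1575, p(25)=1958, p(26)=2436, p(27)=3010, p(28)=3718, p(29)=4565, p(30)=5604, p(31)=6842, p(32)=8349, p(33)=10143, p(34)=12310, p(35)=14883, p(36)=17977, p(37)=21637, p(38)=26015, p(39)=31185, p(40)=37338, p(41)=44583, p(42)=53174, p(43)=63261, p(44)=75175, p(45)=89134, p(46)=105558, p(47)=124754, p(48)=147273, p(49)=173525, p(50)=204226, p(51)=239943, p(52)=281589, p(53)=329931, p(54)=386155, p(55)=451276, p(56)=526823, p(57)=614154, p(58)=715220, p(59)=831820, p(60)=966467, p(61)=1121505, p(62)=1300156, p(63)=1505499, p(64)=1741630, p(65)=2012558, p(66)=2323520, p(67)=2679689, p(68)=3087735, p(69)=3554345, p(70)=4087968, p(71)=4697205, p(72)=5392783, p(73)=6185689, p(74)=7089500, p(75)=8118264, p(76)=9289091, p(77)=10619863, p(78)=12132164, p(79)=13848650, p(80)=15796476, p(81)=18004327, p(82)=20506255, p(83)=23338469, p(84)=26543660, p(85)=30167357, p(86)=34262962, p(87)=38887673, p(88)=44108109, p(89)=49995925, p(90)=56634173, p(91)=64112359, p(92)=72533807, p(93)=82010177, p(94)=92669720, p(95)=104651419, p(96)=118114304, p(97)=133230930, p(98)=150198136, p(99)=169229875, p(100)=190569292, p(101)=214481126, p(102)=241265379, p(103)=271248950, p(104)=304801365, p(105)=342325709, p(106)=384276336, p(107)=431149389, p(108)=483502844, p(109)=541946240, p(110)=607163746, p(111)=679903203, p(112)=761002156, p(113)=851376628, p(114)=952050665, p(115)=1064144451, p(116)=1188908248, p(117)=1327710076, p(118)=1482074143, p(119)=1653668665, p(120)=1844349560, p(121)=2056148051, p(122)=2291320912, p(123)=2552338241, p(124)=2841940500, p(125)=3163127352, p(126)=3519222692, p(127)=3913864295, p(128)=4351078600, p(129)=4835271870, p(130)=5371315400, p(131)=5964539504, p(132)=6620830889, p(133)=7346629512, p(134)=8149040695, p(135)=9035836076, p(136)=10015581680, p(137)=11097645016, p(138)=12292341831, p(139)=13610949895, p(140)=15065878135, p(141)=16670689208, p(142)=18440293320, p(143)=20390982757, p(144)=22540654445, p(145)=24908858009, p(146)=27517052599, p(147)=30388671978, p(148)=33549419497, p(149)=37027355200, p(150)=40853235313, p(151)=45060624582, p(152)=49686288421, p(153)=54770336324, p(154)=60356673280, p(155)=66493182097, p(156)=73232243759, p(157)=80630964769, p(158)=88751778802, p(159)=97662728555, p(160)=107438159466, p(161)=118159068427, p(162)=129913904637, p(163)=142798995930, p(164)=156919475295, p(165)=172389800255, p(166)=189334822579, p(167)=207890420102, p(168)=228204732751, p(169)=250438925115, p(170)=274768617130, p(171)=301384802048, p(172)=330495499613, p(173)=362326859895, p(174)=397125074750, p(175)=435157697830, p(176)=476715857290.
Final step: p(177) = p(176) + p(175) - p(172) - p(170) + p(165) + p(162) - p(155) - p(151) + p(142) + p(137) - p(126) - p(120) + p(107) + p(100) - p(85) - p(77) + p(60) + p(51) - p(32) - p(22) + p(1)
= 476715857290 + 435157697830 - 330495499613 - 274768617130 + 172389800255 + 129913904637 - 66493182097 - 45060624582 + 18440293320 + 11097645016 - 3519222692 - 1844349560 + 431149389 + 190569292 - 30167357 - 10619863 + 966467 + 239943 - 8349 - 1002 + 1
= 522115831195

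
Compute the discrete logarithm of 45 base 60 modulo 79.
2

Baby-step giant-step with step n = ⌈√79⌉ = 9.
Baby steps 60^j mod 79 (j:value) for j=0..8: 0:1, 1:60, 2:45, 3:14, 4:50, 5:77, 6:38, 7:68, 8:51.
h = 45 is already in the table at j=2, so x = 2.
Check: 60^2 ≡ 45 (mod 79).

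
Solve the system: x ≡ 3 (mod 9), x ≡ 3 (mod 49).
3

Using Chinese Remainder Theorem:
M = 9 × 49 = 441
M1 = 49, M2 = 9
y1 = 49^(-1) mod 9 = 7
y2 = 9^(-1) mod 49 = 11
x = (3×49×7 + 3×9×11) mod 441 = 3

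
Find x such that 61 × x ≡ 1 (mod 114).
43

gcd(61, 114) = 1, so the inverse exists.
Extended Euclidean algorithm on (114, 61):
114 = 1 × 61 + 53  ⟹  53 = (1)·114 + (-1)·61
61 = 1 × 53 + 8  ⟹  8 = (-1)·114 + (2)·61
53 = 6 × 8 + 5  ⟹  5 = (7)·114 + (-13)·61
8 = 1 × 5 + 3  ⟹  3 = (-8)·114 + (15)·61
5 = 1 × 3 + 2  ⟹  2 = (15)·114 + (-28)·61
3 = 1 × 2 + 1  ⟹  1 = (-23)·114 + (43)·61
So (43)·61 ≡ 1 (mod 114), i.e. 61^(-1) ≡ 43 (mod 114).
Check: 61 × 43 = 2623 ≡ 1 (mod 114)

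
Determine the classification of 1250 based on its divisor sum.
deficient

Proper divisors of 1250: sum = 1 + 2 + 5 + 10 + 25 + 50 + 125 + 250 + 625 = 1093
Since 1093 < 1250, 1250 is deficient.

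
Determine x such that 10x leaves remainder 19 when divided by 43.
x ≡ 32 (mod 43)

gcd(10, 43) = 1, which divides 19, so solutions exist.
Find 10^(-1) mod 43 by the extended Euclidean algorithm:
43 = 4 × 10 + 3  ⟹  3 = (1)·43 + (-4)·10
10 = 3 × 3 + 1  ⟹  1 = (-3)·43 + (13)·10
So (13)·10 ≡ 1 (mod 43), i.e. 10^(-1) ≡ 13 (mod 43).
x ≡ 13 × 19 = 247 ≡ 32 (mod 43).
Check: 10 × 32 = 320 ≡ 19 (mod 43).
Unique solution: x ≡ 32 (mod 43)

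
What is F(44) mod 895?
813

Matrix identity: Q^n = [[F_(n+1), F_n], [F_n, F_(n-1)]] with Q = [[1,1],[1,0]].
n = 44 = 101100₂. Square-and-multiply, entries mod 895:
Q^1 = [[1,1],[1,0]]
Q^2 = (Q^1)² = [[2,1],[1,1]]
Q^5 = (Q^2)²·Q = [[8,5],[5,3]]
Q^11 = (Q^5)²·Q = [[144,89],[89,55]]
Q^22 = (Q^11)² = [[17,706],[706,206]]
Q^44 = (Q^22)² = [[210,813],[813,292]]
F_44 mod 895 = Q^44[0][1] = 813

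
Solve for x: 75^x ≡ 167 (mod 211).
137

Baby-step giant-step with step n = ⌈√211⌉ = 15.
Baby steps 75^j mod 211 (j:value) for j=0..14: 0:1, 1:75, 2:139, 3:86, 4:120, 5:138, 6:11, 7:192, 8:52, 9:102, 10:54, 11:41, 12:121, 13:2, 14:150.
Giant-step multiplier: 75^(-15) ≡ 75^(210-15) = 75^195 ≡ 63 (mod 211).
Giant steps γ_i = 167·63^i mod 211: γ_0=167, γ_1=182, γ_2=72, γ_3=105, γ_4=74, γ_5=20, γ_6=205, γ_7=44, γ_8=29, γ_9=139 (in table at j=2).
x = i·n + j = 9·15 + 2 = 137.
Check: 75^137 ≡ 167 (mod 211).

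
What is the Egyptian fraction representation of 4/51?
1/13 + 1/663

Greedy algorithm:
4/51: ceiling(51/4) = 13, use 1/13
1/663: ceiling(663/1) = 663, use 1/663
Result: 4/51 = 1/13 + 1/663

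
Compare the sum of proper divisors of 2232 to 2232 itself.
abundant

Proper divisors of 2232: sum = 1 + 2 + 3 + 4 + 6 + 8 + 9 + 12 + ... + 372 + 558 + 744 + 1116 (23 divisors) = 4008
Since 4008 > 2232, 2232 is abundant.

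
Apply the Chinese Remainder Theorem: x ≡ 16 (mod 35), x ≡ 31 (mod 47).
1206

Using Chinese Remainder Theorem:
M = 35 × 47 = 1645
M1 = 47, M2 = 35
y1 = 47^(-1) mod 35 = 3
y2 = 35^(-1) mod 47 = 43
x = (16×47×3 + 31×35×43) mod 1645 = 1206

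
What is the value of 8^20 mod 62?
32

Repeated squaring. Binary of 20 = 10100.
8^1 ≡ 8 (mod 62); 8^2 ≡ 2 (mod 62); 8^4 ≡ 4 (mod 62); 8^8 ≡ 16 (mod 62); 8^16 ≡ 8 (mod 62)
8^20 = 8^4 × 8^16 ≡ 32 (mod 62)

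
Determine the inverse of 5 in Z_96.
77

gcd(5, 96) = 1, so the inverse exists.
Extended Euclidean algorithm on (96, 5):
96 = 19 × 5 + 1  ⟹  1 = (1)·96 + (-19)·5
So (-19)·5 ≡ 1 (mod 96), i.e. 5^(-1) ≡ -19 ≡ 77 (mod 96).
Check: 5 × 77 = 385 ≡ 1 (mod 96)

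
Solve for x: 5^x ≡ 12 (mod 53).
17

Baby-step giant-step with step n = ⌈√53⌉ = 8.
Baby steps 5^j mod 53 (j:value) for j=0..7: 0:1, 1:5, 2:25, 3:19, 4:42, 5:51, 6:43, 7:3.
Giant-step multiplier: 5^(-8) ≡ 5^(52-8) = 5^44 ≡ 46 (mod 53).
Giant steps γ_i = 12·46^i mod 53: γ_0=12, γ_1=22, γ_2=5 (in table at j=1).
x = i·n + j = 2·8 + 1 = 17.
Check: 5^17 ≡ 12 (mod 53).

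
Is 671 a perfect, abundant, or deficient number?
deficient

Proper divisors of 671: sum = 1 + 11 + 61 = 73
Since 73 < 671, 671 is deficient.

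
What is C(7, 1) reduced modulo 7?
0

Using Lucas' theorem:
Write n=7 and k=1 in base 7:
n in base 7: [1, 0]
k in base 7: [0, 1]
C(7,1) mod 7 = ∏ C(n_i, k_i) mod 7
Digit binomials (mod 7): C(1,0) = 1; C(0,1) = 0 (k_i > n_i)
Product: 1 × 0 = 0 ≡ 0 (mod 7)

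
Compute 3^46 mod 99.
36

Repeated squaring. Binary of 46 = 101110.
3^1 ≡ 3 (mod 99); 3^2 ≡ 9 (mod 99); 3^4 ≡ 81 (mod 99); 3^8 ≡ 27 (mod 99); 3^16 ≡ 36 (mod 99); 3^32 ≡ 9 (mod 99)
3^46 = 3^2 × 3^4 × 3^8 × 3^32 ≡ 36 (mod 99)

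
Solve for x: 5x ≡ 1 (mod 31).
25

gcd(5, 31) = 1, so the inverse exists.
Extended Euclidean algorithm on (31, 5):
31 = 6 × 5 + 1  ⟹  1 = (1)·31 + (-6)·5
So (-6)·5 ≡ 1 (mod 31), i.e. 5^(-1) ≡ -6 ≡ 25 (mod 31).
Check: 5 × 25 = 125 ≡ 1 (mod 31)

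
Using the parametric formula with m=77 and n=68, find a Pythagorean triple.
(1305, 10472, 10553)

Euclid's formula: a = m² - n², b = 2mn, c = m² + n²
m = 77, n = 68
a = 77² - 68² = 5929 - 4624 = 1305
b = 2 × 77 × 68 = 10472
c = 77² + 68² = 5929 + 4624 = 10553
Verification: 1305² + 10472² = 1703025 + 109662784 = 111365809 = 10553² ✓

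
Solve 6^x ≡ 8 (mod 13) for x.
3

Baby-step giant-step with step n = ⌈√13⌉ = 4.
Baby steps 6^j mod 13 (j:value) for j=0..3: 0:1, 1:6, 2:10, 3:8.
h = 8 is already in the table at j=3, so x = 3.
Check: 6^3 ≡ 8 (mod 13).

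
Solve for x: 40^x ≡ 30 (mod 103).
6

Baby-step giant-step with step n = ⌈√103⌉ = 11.
Baby steps 40^j mod 103 (j:value) for j=0..10: 0:1, 1:40, 2:55, 3:37, 4:38, 5:78, 6:30, 7:67, 8:2, 9:80, 10:7.
h = 30 is already in the table at j=6, so x = 6.
Check: 40^6 ≡ 30 (mod 103).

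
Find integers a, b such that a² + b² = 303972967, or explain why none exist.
Not possible

Factorization: 303972967 = 53 × 179^3
By Fermat: n is sum of two squares iff every prime p ≡ 3 (mod 4) appears to even power.
Prime(s) ≡ 3 (mod 4) with odd exponent: [(179, 3)]
Therefore 303972967 cannot be expressed as a² + b².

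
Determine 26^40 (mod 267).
16

Repeated squaring. Binary of 40 = 101000.
26^1 ≡ 26 (mod 267); 26^2 ≡ 142 (mod 267); 26^4 ≡ 139 (mod 267); 26^8 ≡ 97 (mod 267); 26^16 ≡ 64 (mod 267); 26^32 ≡ 91 (mod 267)
26^40 = 26^8 × 26^32 ≡ 16 (mod 267)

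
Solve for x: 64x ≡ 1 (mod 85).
4

gcd(64, 85) = 1, so the inverse exists.
Extended Euclidean algorithm on (85, 64):
85 = 1 × 64 + 21  ⟹  21 = (1)·85 + (-1)·64
64 = 3 × 21 + 1  ⟹  1 = (-3)·85 + (4)·64
So (4)·64 ≡ 1 (mod 85), i.e. 64^(-1) ≡ 4 (mod 85).
Check: 64 × 4 = 256 ≡ 1 (mod 85)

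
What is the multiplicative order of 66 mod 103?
17

103 is prime, so ord(66) divides φ(103) = 102.
Divisors of 102: 1, 2, 3, 6, 17, 34, 51, 102.
Repeated squaring: 66^1 ≡ 66, 66^2 ≡ 30, 66^4 ≡ 76, 66^8 ≡ 8, 66^16 ≡ 64, 66^32 ≡ 79, 66^64 ≡ 61 (mod 103).
Test 66^d mod 103 for each divisor d in increasing order:
66^1 ≡ 66
66^2 ≡ 30
66^3 = 66^2·66^1 ≡ 23
66^6 = 66^4·66^2 ≡ 14
66^17 = 66^16·66^1 ≡ 1  ← first divisor giving 1
The order is 17.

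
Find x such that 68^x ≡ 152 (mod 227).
145

Baby-step giant-step with step n = ⌈√227⌉ = 16.
Baby steps 68^j mod 227 (j:value) for j=0..15: 0:1, 1:68, 2:84, 3:37, 4:19, 5:157, 6:7, 7:22, 8:134, 9:32, 10:133, 11:191, 12:49, 13:154, 14:30, 15:224.
Giant-step multiplier: 68^(-16) ≡ 68^(226-16) = 68^210 ≡ 79 (mod 227).
Giant steps γ_i = 152·79^i mod 227: γ_0=152, γ_1=204, γ_2=226, γ_3=148, γ_4=115, γ_5=5, γ_6=168, γ_7=106, γ_8=202, γ_9=68 (in table at j=1).
x = i·n + j = 9·16 + 1 = 145.
Check: 68^145 ≡ 152 (mod 227).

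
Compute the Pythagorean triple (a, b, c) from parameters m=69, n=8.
(4697, 1104, 4825)

Euclid's formula: a = m² - n², b = 2mn, c = m² + n²
m = 69, n = 8
a = 69² - 8² = 4761 - 64 = 4697
b = 2 × 69 × 8 = 1104
c = 69² + 8² = 4761 + 64 = 4825
Verification: 4697² + 1104² = 22061809 + 1218816 = 23280625 = 4825² ✓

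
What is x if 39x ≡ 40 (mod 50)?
x ≡ 10 (mod 50)

gcd(39, 50) = 1, which divides 40, so solutions exist.
Find 39^(-1) mod 50 by the extended Euclidean algorithm:
50 = 1 × 39 + 11  ⟹  11 = (1)·50 + (-1)·39
39 = 3 × 11 + 6  ⟹  6 = (-3)·50 + (4)·39
11 = 1 × 6 + 5  ⟹  5 = (4)·50 + (-5)·39
6 = 1 × 5 + 1  ⟹  1 = (-7)·50 + (9)·39
So (9)·39 ≡ 1 (mod 50), i.e. 39^(-1) ≡ 9 (mod 50).
x ≡ 9 × 40 = 360 ≡ 10 (mod 50).
Check: 39 × 10 = 390 ≡ 40 (mod 50).
Unique solution: x ≡ 10 (mod 50)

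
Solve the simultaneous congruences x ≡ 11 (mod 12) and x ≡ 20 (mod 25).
95

Using Chinese Remainder Theorem:
M = 12 × 25 = 300
M1 = 25, M2 = 12
y1 = 25^(-1) mod 12 = 1
y2 = 12^(-1) mod 25 = 23
x = (11×25×1 + 20×12×23) mod 300 = 95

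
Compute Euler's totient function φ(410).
160

410 = 2 × 5 × 41
φ(n) = n × ∏(1 - 1/p) for each prime p dividing n
φ(410) = 410 × (1 - 1/2) × (1 - 1/5) × (1 - 1/41) = 160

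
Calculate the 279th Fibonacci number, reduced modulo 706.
200

Matrix identity: Q^n = [[F_(n+1), F_n], [F_n, F_(n-1)]] with Q = [[1,1],[1,0]].
n = 279 = 100010111₂. Square-and-multiply, entries mod 706:
Q^1 = [[1,1],[1,0]]
Q^2 = (Q^1)² = [[2,1],[1,1]]
Q^4 = (Q^2)² = [[5,3],[3,2]]
Q^8 = (Q^4)² = [[34,21],[21,13]]
Q^17 = (Q^8)²·Q = [[466,185],[185,281]]
Q^34 = (Q^17)² = [[45,525],[525,226]]
Q^69 = (Q^34)²·Q = [[561,192],[192,369]]
Q^139 = (Q^69)²·Q = [[645,703],[703,648]]
Q^279 = (Q^139)²·Q = [[557,200],[200,357]]
F_279 mod 706 = Q^279[0][1] = 200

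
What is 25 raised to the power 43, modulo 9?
7

Repeated squaring. Binary of 43 = 101011.
25^1 ≡ 7 (mod 9); 25^2 ≡ 4 (mod 9); 25^4 ≡ 7 (mod 9); 25^8 ≡ 4 (mod 9); 25^16 ≡ 7 (mod 9); 25^32 ≡ 4 (mod 9)
25^43 = 25^1 × 25^2 × 25^8 × 25^32 ≡ 7 (mod 9)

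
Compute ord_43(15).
21

43 is prime, so ord(15) divides φ(43) = 42.
Divisors of 42: 1, 2, 3, 6, 7, 14, 21, 42.
Repeated squaring: 15^1 ≡ 15, 15^2 ≡ 10, 15^4 ≡ 14, 15^8 ≡ 24, 15^16 ≡ 17, 15^32 ≡ 31 (mod 43).
Test 15^d mod 43 for each divisor d in increasing order:
15^1 ≡ 15
15^2 ≡ 10
15^3 = 15^2·15^1 ≡ 21
15^6 = 15^4·15^2 ≡ 11
15^7 = 15^4·15^2·15^1 ≡ 36
15^14 = 15^8·15^4·15^2 ≡ 6
15^21 = 15^16·15^4·15^1 ≡ 1  ← first divisor giving 1
The order is 21.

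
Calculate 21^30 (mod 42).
21

Repeated squaring. Binary of 30 = 11110.
21^1 ≡ 21 (mod 42); 21^2 ≡ 21 (mod 42); 21^4 ≡ 21 (mod 42); 21^8 ≡ 21 (mod 42); 21^16 ≡ 21 (mod 42)
21^30 = 21^2 × 21^4 × 21^8 × 21^16 ≡ 21 (mod 42)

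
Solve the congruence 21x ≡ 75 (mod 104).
x ≡ 63 (mod 104)

gcd(21, 104) = 1, which divides 75, so solutions exist.
Find 21^(-1) mod 104 by the extended Euclidean algorithm:
104 = 4 × 21 + 20  ⟹  20 = (1)·104 + (-4)·21
21 = 1 × 20 + 1  ⟹  1 = (-1)·104 + (5)·21
So (5)·21 ≡ 1 (mod 104), i.e. 21^(-1) ≡ 5 (mod 104).
x ≡ 5 × 75 = 375 ≡ 63 (mod 104).
Check: 21 × 63 = 1323 ≡ 75 (mod 104).
Unique solution: x ≡ 63 (mod 104)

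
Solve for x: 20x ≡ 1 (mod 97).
34

gcd(20, 97) = 1, so the inverse exists.
Extended Euclidean algorithm on (97, 20):
97 = 4 × 20 + 17  ⟹  17 = (1)·97 + (-4)·20
20 = 1 × 17 + 3  ⟹  3 = (-1)·97 + (5)·20
17 = 5 × 3 + 2  ⟹  2 = (6)·97 + (-29)·20
3 = 1 × 2 + 1  ⟹  1 = (-7)·97 + (34)·20
So (34)·20 ≡ 1 (mod 97), i.e. 20^(-1) ≡ 34 (mod 97).
Check: 20 × 34 = 680 ≡ 1 (mod 97)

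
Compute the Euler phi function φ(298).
148

298 = 2 × 149
φ(n) = n × ∏(1 - 1/p) for each prime p dividing n
φ(298) = 298 × (1 - 1/2) × (1 - 1/149) = 148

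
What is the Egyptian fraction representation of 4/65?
1/17 + 1/369 + 1/203873 + 1/83128196385

Greedy algorithm:
4/65: ceiling(65/4) = 17, use 1/17
3/1105: ceiling(1105/3) = 369, use 1/369
2/407745: ceiling(407745/2) = 203873, use 1/203873
1/83128196385: ceiling(83128196385/1) = 83128196385, use 1/83128196385
Result: 4/65 = 1/17 + 1/369 + 1/203873 + 1/83128196385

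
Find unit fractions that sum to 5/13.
1/3 + 1/20 + 1/780

Greedy algorithm:
5/13: ceiling(13/5) = 3, use 1/3
2/39: ceiling(39/2) = 20, use 1/20
1/780: ceiling(780/1) = 780, use 1/780
Result: 5/13 = 1/3 + 1/20 + 1/780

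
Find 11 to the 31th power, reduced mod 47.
35

Repeated squaring. Binary of 31 = 11111.
11^1 ≡ 11 (mod 47); 11^2 ≡ 27 (mod 47); 11^4 ≡ 24 (mod 47); 11^8 ≡ 12 (mod 47); 11^16 ≡ 3 (mod 47)
11^31 = 11^1 × 11^2 × 11^4 × 11^8 × 11^16 ≡ 35 (mod 47)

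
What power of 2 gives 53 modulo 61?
33

Baby-step giant-step with step n = ⌈√61⌉ = 8.
Baby steps 2^j mod 61 (j:value) for j=0..7: 0:1, 1:2, 2:4, 3:8, 4:16, 5:32, 6:3, 7:6.
Giant-step multiplier: 2^(-8) ≡ 2^(60-8) = 2^52 ≡ 56 (mod 61).
Giant steps γ_i = 53·56^i mod 61: γ_0=53, γ_1=40, γ_2=44, γ_3=24, γ_4=2 (in table at j=1).
x = i·n + j = 4·8 + 1 = 33.
Check: 2^33 ≡ 53 (mod 61).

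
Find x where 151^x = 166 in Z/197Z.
53

Baby-step giant-step with step n = ⌈√197⌉ = 15.
Baby steps 151^j mod 197 (j:value) for j=0..14: 0:1, 1:151, 2:146, 3:179, 4:40, 5:130, 6:127, 7:68, 8:24, 9:78, 10:155, 11:159, 12:172, 13:165, 14:93.
Giant-step multiplier: 151^(-15) ≡ 151^(196-15) = 151^181 ≡ 95 (mod 197).
Giant steps γ_i = 166·95^i mod 197: γ_0=166, γ_1=10, γ_2=162, γ_3=24 (in table at j=8).
x = i·n + j = 3·15 + 8 = 53.
Check: 151^53 ≡ 166 (mod 197).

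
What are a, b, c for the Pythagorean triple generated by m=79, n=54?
(3325, 8532, 9157)

Euclid's formula: a = m² - n², b = 2mn, c = m² + n²
m = 79, n = 54
a = 79² - 54² = 6241 - 2916 = 3325
b = 2 × 79 × 54 = 8532
c = 79² + 54² = 6241 + 2916 = 9157
Verification: 3325² + 8532² = 11055625 + 72795024 = 83850649 = 9157² ✓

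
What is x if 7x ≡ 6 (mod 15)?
x ≡ 3 (mod 15)

gcd(7, 15) = 1, which divides 6, so solutions exist.
Find 7^(-1) mod 15 by the extended Euclidean algorithm:
15 = 2 × 7 + 1  ⟹  1 = (1)·15 + (-2)·7
So (-2)·7 ≡ 1 (mod 15), i.e. 7^(-1) ≡ -2 ≡ 13 (mod 15).
x ≡ 13 × 6 = 78 ≡ 3 (mod 15).
Check: 7 × 3 = 21 ≡ 6 (mod 15).
Unique solution: x ≡ 3 (mod 15)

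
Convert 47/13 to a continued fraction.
[3; 1, 1, 1, 1, 2]

Euclidean algorithm steps:
47 = 3 × 13 + 8
13 = 1 × 8 + 5
8 = 1 × 5 + 3
5 = 1 × 3 + 2
3 = 1 × 2 + 1
2 = 2 × 1 + 0
Continued fraction: [3; 1, 1, 1, 1, 2]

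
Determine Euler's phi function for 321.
212

321 = 3 × 107
φ(n) = n × ∏(1 - 1/p) for each prime p dividing n
φ(321) = 321 × (1 - 1/3) × (1 - 1/107) = 212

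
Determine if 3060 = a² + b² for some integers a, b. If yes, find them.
12² + 54² (a=12, b=54)

Factorization: 3060 = 2^2 × 3^2 × 5 × 17
By Fermat: n is sum of two squares iff every prime p ≡ 3 (mod 4) appears to even power.
All primes ≡ 3 (mod 4) appear to even power.
Search a = 0, 1, 2, … for 3060 - a² a perfect square: first hit at a = 12: 3060 - 144 = 2916 = 54².
3060 = 12² + 54² = 144 + 2916 ✓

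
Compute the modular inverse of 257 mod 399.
59

gcd(257, 399) = 1, so the inverse exists.
Extended Euclidean algorithm on (399, 257):
399 = 1 × 257 + 142  ⟹  142 = (1)·399 + (-1)·257
257 = 1 × 142 + 115  ⟹  115 = (-1)·399 + (2)·257
142 = 1 × 115 + 27  ⟹  27 = (2)·399 + (-3)·257
115 = 4 × 27 + 7  ⟹  7 = (-9)·399 + (14)·257
27 = 3 × 7 + 6  ⟹  6 = (29)·399 + (-45)·257
7 = 1 × 6 + 1  ⟹  1 = (-38)·399 + (59)·257
So (59)·257 ≡ 1 (mod 399), i.e. 257^(-1) ≡ 59 (mod 399).
Check: 257 × 59 = 15163 ≡ 1 (mod 399)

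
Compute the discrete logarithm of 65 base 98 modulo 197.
82

Baby-step giant-step with step n = ⌈√197⌉ = 15.
Baby steps 98^j mod 197 (j:value) for j=0..14: 0:1, 1:98, 2:148, 3:123, 4:37, 5:80, 6:157, 7:20, 8:187, 9:5, 10:96, 11:149, 12:24, 13:185, 14:6.
Giant-step multiplier: 98^(-15) ≡ 98^(196-15) = 98^181 ≡ 131 (mod 197).
Giant steps γ_i = 65·131^i mod 197: γ_0=65, γ_1=44, γ_2=51, γ_3=180, γ_4=137, γ_5=20 (in table at j=7).
x = i·n + j = 5·15 + 7 = 82.
Check: 98^82 ≡ 65 (mod 197).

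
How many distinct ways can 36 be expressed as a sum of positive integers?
17977

p(n) counts ways to write n as a sum of positive integers (order ignored).
Euler's pentagonal recurrence: p(k) = p(k-1) + p(k-2) - p(k-5) - p(k-7) + p(k-12) + p(k-15) - ... (offsets j(3j∓1)/2, signs ++--, p(0)=1, p(<0)=0).
DP table for k = 0..35: p(0)=1, p(1)=1, p(2)=2, p(3)=3, p(4)=5, p(5)=7, p(6)=11, p(7)=15, p(8)=22, p(9)=30, p(10)=42, p(11)=56, p(12)=77, p(13)=101, p(14)=135, p(15)=176, p(16)=231, p(17)=297, p(18)=385, p(19)=490, p(20)=627, p(21)=792, p(22)=1002, p(23)=1255, p(24)=1575, p(25)=1958, p(26)=2436, p(27)=3010, p(28)=3718, p(29)=4565, p(30)=5604, p(31)=6842, p(32)=8349, p(33)=10143, p(34)=12310, p(35)=14883.
Final step: p(36) = p(35) + p(34) - p(31) - p(29) + p(24) + p(21) - p(14) - p(10) + p(1)
= 14883 + 12310 - 6842 - 4565 + 1575 + 792 - 135 - 42 + 1
= 17977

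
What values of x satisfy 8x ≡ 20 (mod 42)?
x ≡ 13 (mod 21)

gcd(8, 42) = 2, which divides 20, so solutions exist.
Divide through by 2: 4x ≡ 10 (mod 21).
Find 4^(-1) mod 21 by the extended Euclidean algorithm:
21 = 5 × 4 + 1  ⟹  1 = (1)·21 + (-5)·4
So (-5)·4 ≡ 1 (mod 21), i.e. 4^(-1) ≡ -5 ≡ 16 (mod 21).
x ≡ 16 × 10 = 160 ≡ 13 (mod 21).
Check: 8 × 13 = 104 ≡ 20 (mod 42).
x ≡ 13 (mod 21), giving 2 solutions mod 42.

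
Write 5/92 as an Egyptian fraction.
1/19 + 1/583 + 1/1019084

Greedy algorithm:
5/92: ceiling(92/5) = 19, use 1/19
3/1748: ceiling(1748/3) = 583, use 1/583
1/1019084: ceiling(1019084/1) = 1019084, use 1/1019084
Result: 5/92 = 1/19 + 1/583 + 1/1019084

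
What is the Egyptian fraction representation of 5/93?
1/19 + 1/884 + 1/1562028

Greedy algorithm:
5/93: ceiling(93/5) = 19, use 1/19
2/1767: ceiling(1767/2) = 884, use 1/884
1/1562028: ceiling(1562028/1) = 1562028, use 1/1562028
Result: 5/93 = 1/19 + 1/884 + 1/1562028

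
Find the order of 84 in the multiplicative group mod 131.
13

131 is prime, so ord(84) divides φ(131) = 130.
Divisors of 130: 1, 2, 5, 10, 13, 26, 65, 130.
Repeated squaring: 84^1 ≡ 84, 84^2 ≡ 113, 84^4 ≡ 62, 84^8 ≡ 45, 84^16 ≡ 60, 84^32 ≡ 63, 84^64 ≡ 39, 84^128 ≡ 80 (mod 131).
Test 84^d mod 131 for each divisor d in increasing order:
84^1 ≡ 84
84^2 ≡ 113
84^5 = 84^4·84^1 ≡ 99
84^10 = 84^8·84^2 ≡ 107
84^13 = 84^8·84^4·84^1 ≡ 1  ← first divisor giving 1
The order is 13.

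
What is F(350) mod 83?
45

Matrix identity: Q^n = [[F_(n+1), F_n], [F_n, F_(n-1)]] with Q = [[1,1],[1,0]].
n = 350 = 101011110₂. Square-and-multiply, entries mod 83:
Q^1 = [[1,1],[1,0]]
Q^2 = (Q^1)² = [[2,1],[1,1]]
Q^5 = (Q^2)²·Q = [[8,5],[5,3]]
Q^10 = (Q^5)² = [[6,55],[55,34]]
Q^21 = (Q^10)²·Q = [[32,73],[73,42]]
Q^43 = (Q^21)²·Q = [[52,45],[45,7]]
Q^87 = (Q^43)²·Q = [[80,81],[81,82]]
Q^175 = (Q^87)²·Q = [[21,13],[13,8]]
Q^350 = (Q^175)² = [[29,45],[45,67]]
F_350 mod 83 = Q^350[0][1] = 45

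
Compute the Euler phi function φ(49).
42

49 = 7^2
φ(n) = n × ∏(1 - 1/p) for each prime p dividing n
φ(49) = 49 × (1 - 1/7) = 42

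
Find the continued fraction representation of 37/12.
[3; 12]

Euclidean algorithm steps:
37 = 3 × 12 + 1
12 = 12 × 1 + 0
Continued fraction: [3; 12]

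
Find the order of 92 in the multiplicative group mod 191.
95

191 is prime, so ord(92) divides φ(191) = 190.
Divisors of 190: 1, 2, 5, 10, 19, 38, 95, 190.
Repeated squaring: 92^1 ≡ 92, 92^2 ≡ 60, 92^4 ≡ 162, 92^8 ≡ 77, 92^16 ≡ 8, 92^32 ≡ 64, 92^64 ≡ 85, 92^128 ≡ 158 (mod 191).
Test 92^d mod 191 for each divisor d in increasing order:
92^1 ≡ 92
92^2 ≡ 60
92^5 = 92^4·92^1 ≡ 6
92^10 = 92^8·92^2 ≡ 36
92^19 = 92^16·92^2·92^1 ≡ 39
92^38 = 92^32·92^4·92^2 ≡ 184
92^95 = 92^64·92^16·92^8·92^4·92^2·92^1 ≡ 1  ← first divisor giving 1
The order is 95.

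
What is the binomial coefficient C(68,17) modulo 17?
4

Using Lucas' theorem:
Write n=68 and k=17 in base 17:
n in base 17: [4, 0]
k in base 17: [1, 0]
C(68,17) mod 17 = ∏ C(n_i, k_i) mod 17
Digit binomials (mod 17): C(4,1) = 4; C(0,0) = 1
Product: 4 × 1 = 4 ≡ 4 (mod 17)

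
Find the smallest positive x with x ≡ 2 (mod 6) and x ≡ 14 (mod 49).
14

Using Chinese Remainder Theorem:
M = 6 × 49 = 294
M1 = 49, M2 = 6
y1 = 49^(-1) mod 6 = 1
y2 = 6^(-1) mod 49 = 41
x = (2×49×1 + 14×6×41) mod 294 = 14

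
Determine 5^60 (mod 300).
25

Repeated squaring. Binary of 60 = 111100.
5^1 ≡ 5 (mod 300); 5^2 ≡ 25 (mod 300); 5^4 ≡ 25 (mod 300); 5^8 ≡ 25 (mod 300); 5^16 ≡ 25 (mod 300); 5^32 ≡ 25 (mod 300)
5^60 = 5^4 × 5^8 × 5^16 × 5^32 ≡ 25 (mod 300)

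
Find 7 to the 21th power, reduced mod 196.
147

Repeated squaring. Binary of 21 = 10101.
7^1 ≡ 7 (mod 196); 7^2 ≡ 49 (mod 196); 7^4 ≡ 49 (mod 196); 7^8 ≡ 49 (mod 196); 7^16 ≡ 49 (mod 196)
7^21 = 7^1 × 7^4 × 7^16 ≡ 147 (mod 196)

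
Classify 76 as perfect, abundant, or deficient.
deficient

Proper divisors of 76: sum = 1 + 2 + 4 + 19 + 38 = 64
Since 64 < 76, 76 is deficient.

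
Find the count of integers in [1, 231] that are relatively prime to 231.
120

231 = 3 × 7 × 11
φ(n) = n × ∏(1 - 1/p) for each prime p dividing n
φ(231) = 231 × (1 - 1/3) × (1 - 1/7) × (1 - 1/11) = 120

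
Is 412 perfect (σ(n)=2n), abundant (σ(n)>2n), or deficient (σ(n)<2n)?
deficient

Proper divisors of 412: sum = 1 + 2 + 4 + 103 + 206 = 316
Since 316 < 412, 412 is deficient.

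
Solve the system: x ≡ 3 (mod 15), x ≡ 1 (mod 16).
33

Using Chinese Remainder Theorem:
M = 15 × 16 = 240
M1 = 16, M2 = 15
y1 = 16^(-1) mod 15 = 1
y2 = 15^(-1) mod 16 = 15
x = (3×16×1 + 1×15×15) mod 240 = 33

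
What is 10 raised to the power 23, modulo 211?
74

Repeated squaring. Binary of 23 = 10111.
10^1 ≡ 10 (mod 211); 10^2 ≡ 100 (mod 211); 10^4 ≡ 83 (mod 211); 10^8 ≡ 137 (mod 211); 10^16 ≡ 201 (mod 211)
10^23 = 10^1 × 10^2 × 10^4 × 10^16 ≡ 74 (mod 211)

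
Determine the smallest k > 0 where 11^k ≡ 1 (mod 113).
56

113 is prime, so ord(11) divides φ(113) = 112.
Divisors of 112: 1, 2, 4, 7, 8, 14, 16, 28, 56, 112.
Repeated squaring: 11^1 ≡ 11, 11^2 ≡ 8, 11^4 ≡ 64, 11^8 ≡ 28, 11^16 ≡ 106, 11^32 ≡ 49, 11^64 ≡ 28 (mod 113).
Test 11^d mod 113 for each divisor d in increasing order:
11^1 ≡ 11
11^2 ≡ 8
11^4 ≡ 64
11^7 = 11^4·11^2·11^1 ≡ 95
11^8 ≡ 28
11^14 = 11^8·11^4·11^2 ≡ 98
11^16 ≡ 106
11^28 = 11^16·11^8·11^4 ≡ 112
11^56 = 11^32·11^16·11^8 ≡ 1  ← first divisor giving 1
The order is 56.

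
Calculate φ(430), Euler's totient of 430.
168

430 = 2 × 5 × 43
φ(n) = n × ∏(1 - 1/p) for each prime p dividing n
φ(430) = 430 × (1 - 1/2) × (1 - 1/5) × (1 - 1/43) = 168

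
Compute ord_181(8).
60

181 is prime, so ord(8) divides φ(181) = 180.
Divisors of 180: 1, 2, 3, 4, 5, 6, 9, 10, 12, 15, 18, 20, 30, 36, 45, 60, 90, 180.
Repeated squaring: 8^1 ≡ 8, 8^2 ≡ 64, 8^4 ≡ 114, 8^8 ≡ 145, 8^16 ≡ 29, 8^32 ≡ 117, 8^64 ≡ 114, 8^128 ≡ 145 (mod 181).
Test 8^d mod 181 for each divisor d in increasing order:
8^1 ≡ 8
8^2 ≡ 64
8^3 = 8^2·8^1 ≡ 150
8^4 ≡ 114
8^5 = 8^4·8^1 ≡ 7
8^6 = 8^4·8^2 ≡ 56
8^9 = 8^8·8^1 ≡ 74
8^10 = 8^8·8^2 ≡ 49
8^12 = 8^8·8^4 ≡ 59
8^15 = 8^8·8^4·8^2·8^1 ≡ 162
8^18 = 8^16·8^2 ≡ 46
8^20 = 8^16·8^4 ≡ 48
8^30 = 8^16·8^8·8^4·8^2 ≡ 180
8^36 = 8^32·8^4 ≡ 125
8^45 = 8^32·8^8·8^4·8^1 ≡ 19
8^60 = 8^32·8^16·8^8·8^4 ≡ 1  ← first divisor giving 1
The order is 60.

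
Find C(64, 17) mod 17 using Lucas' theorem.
3

Using Lucas' theorem:
Write n=64 and k=17 in base 17:
n in base 17: [3, 13]
k in base 17: [1, 0]
C(64,17) mod 17 = ∏ C(n_i, k_i) mod 17
Digit binomials (mod 17): C(3,1) = 3; C(13,0) = 1
Product: 3 × 1 = 3 ≡ 3 (mod 17)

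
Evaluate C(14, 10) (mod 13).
0

Using Lucas' theorem:
Write n=14 and k=10 in base 13:
n in base 13: [1, 1]
k in base 13: [0, 10]
C(14,10) mod 13 = ∏ C(n_i, k_i) mod 13
Digit binomials (mod 13): C(1,0) = 1; C(1,10) = 0 (k_i > n_i)
Product: 1 × 0 = 0 ≡ 0 (mod 13)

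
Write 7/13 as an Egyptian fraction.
1/2 + 1/26

Greedy algorithm:
7/13: ceiling(13/7) = 2, use 1/2
1/26: ceiling(26/1) = 26, use 1/26
Result: 7/13 = 1/2 + 1/26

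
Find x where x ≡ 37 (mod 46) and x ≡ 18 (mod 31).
359

Using Chinese Remainder Theorem:
M = 46 × 31 = 1426
M1 = 31, M2 = 46
y1 = 31^(-1) mod 46 = 3
y2 = 46^(-1) mod 31 = 29
x = (37×31×3 + 18×46×29) mod 1426 = 359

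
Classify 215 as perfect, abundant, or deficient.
deficient

Proper divisors of 215: sum = 1 + 5 + 43 = 49
Since 49 < 215, 215 is deficient.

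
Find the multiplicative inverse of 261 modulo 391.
3

gcd(261, 391) = 1, so the inverse exists.
Extended Euclidean algorithm on (391, 261):
391 = 1 × 261 + 130  ⟹  130 = (1)·391 + (-1)·261
261 = 2 × 130 + 1  ⟹  1 = (-2)·391 + (3)·261
So (3)·261 ≡ 1 (mod 391), i.e. 261^(-1) ≡ 3 (mod 391).
Check: 261 × 3 = 783 ≡ 1 (mod 391)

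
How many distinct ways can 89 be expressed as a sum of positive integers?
49995925

p(n) counts ways to write n as a sum of positive integers (order ignored).
Euler's pentagonal recurrence: p(k) = p(k-1) + p(k-2) - p(k-5) - p(k-7) + p(k-12) + p(k-15) - ... (offsets j(3j∓1)/2, signs ++--, p(0)=1, p(<0)=0).
DP table for k = 0..88: p(0)=1, p(1)=1, p(2)=2, p(3)=3, p(4)=5, p(5)=7, p(6)=11, p(7)=15, p(8)=22, p(9)=30, p(10)=42, p(11)=56, p(12)=77, p(13)=101, p(14)=135, p(15)=176, p(16)=231, p(17)=297, p(18)=385, p(19)=490, p(20)=627, p(21)=792, p(22)=1002, p(23)=1255, p(24)=1575, p(25)=1958, p(26)=2436, p(27)=3010, p(28)=3718, p(29)=4565, p(30)=5604, p(31)=6842, p(32)=8349, p(33)=10143, p(34)=12310, p(35)=14883, p(36)=17977, p(37)=21637, p(38)=26015, p(39)=31185, p(40)=37338, p(41)=44583, p(42)=53174, p(43)=63261, p(44)=75175, p(45)=89134, p(46)=105558, p(47)=124754, p(48)=147273, p(49)=173525, p(50)=204226, p(51)=239943, p(52)=281589, p(53)=329931, p(54)=386155, p(55)=451276, p(56)=526823, p(57)=614154, p(58)=715220, p(59)=831820, p(60)=966467, p(61)=1121505, p(62)=1300156, p(63)=1505499, p(64)=1741630, p(65)=2012558, p(66)=2323520, p(67)=2679689, p(68)=3087735, p(69)=3554345, p(70)=4087968, p(71)=4697205, p(72)=5392783, p(73)=6185689, p(74)=7089500, p(75)=8118264, p(76)=9289091, p(77)=10619863, p(78)=12132164, p(79)=13848650, p(80)=15796476, p(81)=18004327, p(82)=20506255, p(83)=23338469, p(84)=26543660, p(85)=30167357, p(86)=34262962, p(87)=38887673, p(88)=44108109.
Final step: p(89) = p(88) + p(87) - p(84) - p(82) + p(77) + p(74) - p(67) - p(63) + p(54) + p(49) - p(38) - p(32) + p(19) + p(12)
= 44108109 + 38887673 - 26543660 - 20506255 + 10619863 + 7089500 - 2679689 - 1505499 + 386155 + 173525 - 26015 - 8349 + 490 + 77
= 49995925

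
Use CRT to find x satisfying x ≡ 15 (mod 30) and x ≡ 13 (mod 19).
165

Using Chinese Remainder Theorem:
M = 30 × 19 = 570
M1 = 19, M2 = 30
y1 = 19^(-1) mod 30 = 19
y2 = 30^(-1) mod 19 = 7
x = (15×19×19 + 13×30×7) mod 570 = 165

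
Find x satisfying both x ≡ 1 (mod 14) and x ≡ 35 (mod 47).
505

Using Chinese Remainder Theorem:
M = 14 × 47 = 658
M1 = 47, M2 = 14
y1 = 47^(-1) mod 14 = 3
y2 = 14^(-1) mod 47 = 37
x = (1×47×3 + 35×14×37) mod 658 = 505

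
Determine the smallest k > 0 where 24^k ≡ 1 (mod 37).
36

37 is prime, so ord(24) divides φ(37) = 36.
Divisors of 36: 1, 2, 3, 4, 6, 9, 12, 18, 36.
Repeated squaring: 24^1 ≡ 24, 24^2 ≡ 21, 24^4 ≡ 34, 24^8 ≡ 9, 24^16 ≡ 7, 24^32 ≡ 12 (mod 37).
Test 24^d mod 37 for each divisor d in increasing order:
24^1 ≡ 24
24^2 ≡ 21
24^3 = 24^2·24^1 ≡ 23
24^4 ≡ 34
24^6 = 24^4·24^2 ≡ 11
24^9 = 24^8·24^1 ≡ 31
24^12 = 24^8·24^4 ≡ 10
24^18 = 24^16·24^2 ≡ 36
24^36 = 24^32·24^4 ≡ 1  ← first divisor giving 1
The order is 36.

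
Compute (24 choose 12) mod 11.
4

Using Lucas' theorem:
Write n=24 and k=12 in base 11:
n in base 11: [2, 2]
k in base 11: [1, 1]
C(24,12) mod 11 = ∏ C(n_i, k_i) mod 11
Digit binomials (mod 11): C(2,1) = 2; C(2,1) = 2
Product: 2 × 2 = 4 ≡ 4 (mod 11)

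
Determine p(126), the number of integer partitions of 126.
3519222692

p(n) counts ways to write n as a sum of positive integers (order ignored).
Euler's pentagonal recurrence: p(k) = p(k-1) + p(k-2) - p(k-5) - p(k-7) + p(k-12) + p(k-15) - ... (offsets j(3j∓1)/2, signs ++--, p(0)=1, p(<0)=0).
DP table for k = 0..125: p(0)=1, p(1)=1, p(2)=2, p(3)=3, p(4)=5, p(5)=7, p(6)=11, p(7)=15, p(8)=22, p(9)=30, p(10)=42, p(11)=56, p(12)=77, p(13)=101, p(14)=135, p(15)=176, p(16)=231, p(17)=297, p(18)=385, p(19)=490, p(20)=627, p(21)=792, p(22)=1002, p(23)=1255, p(24)=1575, p(25)=1958, p(26)=2436, p(27)=3010, p(28)=3718, p(29)=4565, p(30)=5604, p(31)=6842, p(32)=8349, p(33)=10143, p(34)=12310, p(35)=14883, p(36)=17977, p(37)=21637, p(38)=26015, p(39)=31185, p(40)=37338, p(41)=44583, p(42)=53174, p(43)=63261, p(44)=75175, p(45)=89134, p(46)=105558, p(47)=124754, p(48)=147273, p(49)=173525, p(50)=204226, p(51)=239943, p(52)=281589, p(53)=329931, p(54)=386155, p(55)=451276, p(56)=526823, p(57)=614154, p(58)=715220, p(59)=831820, p(60)=966467, p(61)=1121505, p(62)=1300156, p(63)=1505499, p(64)=1741630, p(65)=2012558, p(66)=2323520, p(67)=2679689, p(68)=3087735, p(69)=3554345, p(70)=4087968, p(71)=4697205, p(72)=5392783, p(73)=6185689, p(74)=7089500, p(75)=8118264, p(76)=9289091, p(77)=10619863, p(78)=12132164, p(79)=13848650, p(80)=15796476, p(81)=18004327, p(82)=20506255, p(83)=23338469, p(84)=26543660, p(85)=30167357, p(86)=34262962, p(87)=38887673, p(88)=44108109, p(89)=49995925, p(90)=56634173, p(91)=64112359, p(92)=72533807, p(93)=82010177, p(94)=92669720, p(95)=104651419, p(96)=118114304, p(97)=133230930, p(98)=150198136, p(99)=169229875, p(100)=190569292, p(101)=214481126, p(102)=241265379, p(103)=271248950, p(104)=304801365, p(105)=342325709, p(106)=384276336, p(107)=431149389, p(108)=483502844, p(109)=541946240, p(110)=607163746, p(111)=679903203, p(112)=761002156, p(113)=851376628, p(114)=952050665, p(115)=1064144451, p(116)=1188908248, p(117)=1327710076, p(118)=1482074143, p(119)=1653668665, p(120)=1844349560, p(121)=2056148051, p(122)=2291320912, p(123)=2552338241, p(124)=2841940500, p(125)=3163127352.
Final step: p(126) = p(125) + p(124) - p(121) - p(119) + p(114) + p(111) - p(104) - p(100) + p(91) + p(86) - p(75) - p(69) + p(56) + p(49) - p(34) - p(26) + p(9) + p(0)
= 3163127352 + 2841940500 - 2056148051 - 1653668665 + 952050665 + 679903203 - 304801365 - 190569292 + 64112359 + 34262962 - 8118264 - 3554345 + 526823 + 173525 - 12310 - 2436 + 30 + 1
= 3519222692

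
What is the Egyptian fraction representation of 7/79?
1/12 + 1/190 + 1/90060

Greedy algorithm:
7/79: ceiling(79/7) = 12, use 1/12
5/948: ceiling(948/5) = 190, use 1/190
1/90060: ceiling(90060/1) = 90060, use 1/90060
Result: 7/79 = 1/12 + 1/190 + 1/90060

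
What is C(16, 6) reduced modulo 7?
0

Using Lucas' theorem:
Write n=16 and k=6 in base 7:
n in base 7: [2, 2]
k in base 7: [0, 6]
C(16,6) mod 7 = ∏ C(n_i, k_i) mod 7
Digit binomials (mod 7): C(2,0) = 1; C(2,6) = 0 (k_i > n_i)
Product: 1 × 0 = 0 ≡ 0 (mod 7)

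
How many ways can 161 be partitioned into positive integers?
118159068427

p(n) counts ways to write n as a sum of positive integers (order ignored).
Euler's pentagonal recurrence: p(k) = p(k-1) + p(k-2) - p(k-5) - p(k-7) + p(k-12) + p(k-15) - ... (offsets j(3j∓1)/2, signs ++--, p(0)=1, p(<0)=0).
DP table for k = 0..160: p(0)=1, p(1)=1, p(2)=2, p(3)=3, p(4)=5, p(5)=7, p(6)=11, p(7)=15, p(8)=22, p(9)=30, p(10)=42, p(11)=56, p(12)=77, p(13)=101, p(14)=135, p(15)=176, p(16)=231, p(17)=297, p(18)=385, p(19)=490, p(20)=627, p(21)=792, p(22)=1002, p(23)=1255, p(24)=1575, p(25)=1958, p(26)=2436, p(27)=3010, p(28)=3718, p(29)=4565, p(30)=5604, p(31)=6842, p(32)=8349, p(33)=10143, p(34)=12310, p(35)=14883, p(36)=17977, p(37)=21637, p(38)=26015, p(39)=31185, p(40)=37338, p(41)=44583, p(42)=53174, p(43)=63261, p(44)=75175, p(45)=89134, p(46)=105558, p(47)=124754, p(48)=147273, p(49)=173525, p(50)=204226, p(51)=239943, p(52)=281589, p(53)=329931, p(54)=386155, p(55)=451276, p(56)=526823, p(57)=614154, p(58)=715220, p(59)=831820, p(60)=966467, p(61)=1121505, p(62)=1300156, p(63)=1505499, p(64)=1741630, p(65)=2012558, p(66)=2323520, p(67)=2679689, p(68)=3087735, p(69)=3554345, p(70)=4087968, p(71)=4697205, p(72)=5392783, p(73)=6185689, p(74)=7089500, p(75)=8118264, p(76)=9289091, p(77)=10619863, p(78)=12132164, p(79)=13848650, p(80)=15796476, p(81)=18004327, p(82)=20506255, p(83)=23338469, p(84)=26543660, p(85)=30167357, p(86)=34262962, p(87)=38887673, p(88)=44108109, p(89)=49995925, p(90)=56634173, p(91)=64112359, p(92)=72533807, p(93)=82010177, p(94)=92669720, p(95)=104651419, p(96)=118114304, p(97)=133230930, p(98)=150198136, p(99)=169229875, p(100)=190569292, p(101)=214481126, p(102)=241265379, p(103)=271248950, p(104)=304801365, p(105)=342325709, p(106)=384276336, p(107)=431149389, p(108)=483502844, p(109)=541946240, p(110)=607163746, p(111)=679903203, p(112)=761002156, p(113)=851376628, p(114)=952050665, p(115)=1064144451, p(116)=1188908248, p(117)=1327710076, p(118)=1482074143, p(119)=1653668665, p(120)=1844349560, p(121)=2056148051, p(122)=2291320912, p(123)=2552338241, p(124)=2841940500, p(125)=3163127352, p(126)=3519222692, p(127)=3913864295, p(128)=4351078600, p(129)=4835271870, p(130)=5371315400, p(131)=5964539504, p(132)=6620830889, p(133)=7346629512, p(134)=8149040695, p(135)=9035836076, p(136)=10015581680, p(137)=11097645016, p(138)=12292341831, p(139)=13610949895, p(140)=15065878135, p(141)=16670689208, p(142)=18440293320, p(143)=20390982757, p(144)=22540654445, p(145)=24908858009, p(146)=27517052599, p(147)=30388671978, p(148)=33549419497, p(149)=37027355200, p(150)=40853235313, p(151)=45060624582, p(152)=49686288421, p(153)=54770336324, p(154)=60356673280, p(155)=66493182097, p(156)=73232243759, p(157)=80630964769, p(158)=88751778802, p(159)=97662728555, p(160)=107438159466.
Final step: p(161) = p(160) + p(159) - p(156) - p(154) + p(149) + p(146) - p(139) - p(135) + p(126) + p(121) - p(110) - p(104) + p(91) + p(84) - p(69) - p(61) + p(44) + p(35) - p(16) - p(6)
= 107438159466 + 97662728555 - 73232243759 - 60356673280 + 37027355200 + 27517052599 - 13610949895 - 9035836076 + 3519222692 + 2056148051 - 607163746 - 304801365 + 64112359 + 26543660 - 3554345 - 1121505 + 75175 + 14883 - 231 - 11
= 118159068427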